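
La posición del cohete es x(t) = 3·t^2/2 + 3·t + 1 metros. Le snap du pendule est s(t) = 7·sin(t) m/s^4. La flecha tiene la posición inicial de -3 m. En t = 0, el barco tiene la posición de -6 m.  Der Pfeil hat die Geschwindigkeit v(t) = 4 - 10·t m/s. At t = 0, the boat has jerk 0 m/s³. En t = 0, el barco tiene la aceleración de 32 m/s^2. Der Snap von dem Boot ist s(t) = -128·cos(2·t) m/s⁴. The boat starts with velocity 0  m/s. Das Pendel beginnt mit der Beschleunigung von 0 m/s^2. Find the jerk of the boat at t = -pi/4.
Starting from snap s(t) = -128·cos(2·t), we take 1 integral. Taking ∫s(t)dt and applying j(0) = 0, we find j(t) = -64·sin(2·t). We have jerk j(t) = -64·sin(2·t). Substituting t = -pi/4: j(-pi/4) = 64.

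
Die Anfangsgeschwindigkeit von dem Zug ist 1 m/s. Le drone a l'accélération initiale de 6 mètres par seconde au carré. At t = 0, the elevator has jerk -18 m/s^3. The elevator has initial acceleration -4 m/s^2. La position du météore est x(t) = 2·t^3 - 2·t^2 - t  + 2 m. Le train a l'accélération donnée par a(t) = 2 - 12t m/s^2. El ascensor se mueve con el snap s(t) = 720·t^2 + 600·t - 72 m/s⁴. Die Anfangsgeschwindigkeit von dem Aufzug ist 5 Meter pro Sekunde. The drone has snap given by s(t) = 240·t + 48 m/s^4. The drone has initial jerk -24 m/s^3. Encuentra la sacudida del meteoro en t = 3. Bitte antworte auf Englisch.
We must differentiate our position equation x(t) = 2·t^3 - 2·t^2 - t + 2 3 times. Taking d/dt of x(t), we find v(t) = 6·t^2 - 4·t - 1. The derivative of velocity gives acceleration: a(t) = 12·t - 4. The derivative of acceleration gives jerk: j(t) = 12. From the given jerk equation j(t) = 12, we substitute t = 3 to get j = 12.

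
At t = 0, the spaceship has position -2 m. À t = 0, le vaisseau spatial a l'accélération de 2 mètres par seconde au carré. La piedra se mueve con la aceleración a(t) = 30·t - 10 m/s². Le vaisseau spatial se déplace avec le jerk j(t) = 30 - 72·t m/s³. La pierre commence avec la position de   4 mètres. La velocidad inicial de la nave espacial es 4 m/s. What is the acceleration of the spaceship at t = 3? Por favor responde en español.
Necesitamos integrar nuestra ecuación de la sacudida j(t) = 30 - 72·t 1 vez. Tomando ∫j(t)dt y aplicando a(0) = 2, encontramos a(t) = -36·t^2 + 30·t + 2. De la ecuación de la aceleración a(t) = -36·t^2 + 30·t + 2, sustituimos t = 3 para obtener a = -232.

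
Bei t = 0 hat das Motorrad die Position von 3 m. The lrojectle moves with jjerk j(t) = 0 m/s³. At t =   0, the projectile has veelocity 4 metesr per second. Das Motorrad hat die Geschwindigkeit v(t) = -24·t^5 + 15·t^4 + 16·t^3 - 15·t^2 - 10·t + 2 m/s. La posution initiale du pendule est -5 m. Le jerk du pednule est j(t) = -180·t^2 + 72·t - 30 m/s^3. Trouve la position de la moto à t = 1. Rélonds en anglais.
We must find the antiderivative of our velocity equation v(t) = -24·t^5 + 15·t^4 + 16·t^3 - 15·t^2 - 10·t + 2 1 time. Finding the antiderivative of v(t) and using x(0) = 3: x(t) = -4·t^6 + 3·t^5 + 4·t^4 - 5·t^3 - 5·t^2 + 2·t + 3. From the given position equation x(t) = -4·t^6 + 3·t^5 + 4·t^4 - 5·t^3 - 5·t^2 + 2·t + 3, we substitute t = 1 to get x = -2.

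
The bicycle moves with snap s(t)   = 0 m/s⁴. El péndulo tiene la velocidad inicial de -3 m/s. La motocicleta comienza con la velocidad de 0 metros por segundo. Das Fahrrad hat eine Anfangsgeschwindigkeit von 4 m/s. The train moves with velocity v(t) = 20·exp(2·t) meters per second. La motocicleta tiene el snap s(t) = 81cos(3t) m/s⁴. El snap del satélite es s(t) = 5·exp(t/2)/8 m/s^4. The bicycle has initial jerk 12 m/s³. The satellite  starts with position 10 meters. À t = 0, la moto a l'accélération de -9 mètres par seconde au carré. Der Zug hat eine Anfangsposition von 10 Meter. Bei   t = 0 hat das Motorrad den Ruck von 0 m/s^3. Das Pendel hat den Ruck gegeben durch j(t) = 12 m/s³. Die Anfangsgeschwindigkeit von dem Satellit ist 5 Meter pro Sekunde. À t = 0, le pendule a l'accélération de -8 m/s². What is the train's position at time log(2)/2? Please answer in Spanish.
Para resolver esto, necesitamos tomar 1 integral de nuestra ecuación de la velocidad v(t) = 20·exp(2·t). La antiderivada de la velocidad es la posición. Usando x(0) = 10, obtenemos x(t) = 10·exp(2·t). Tenemos la posición x(t) = 10·exp(2·t). Sustituyendo t = log(2)/2: x(log(2)/2) = 20.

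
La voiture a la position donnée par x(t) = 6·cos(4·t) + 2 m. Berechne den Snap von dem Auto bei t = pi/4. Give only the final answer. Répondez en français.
s(pi/4) = -1536.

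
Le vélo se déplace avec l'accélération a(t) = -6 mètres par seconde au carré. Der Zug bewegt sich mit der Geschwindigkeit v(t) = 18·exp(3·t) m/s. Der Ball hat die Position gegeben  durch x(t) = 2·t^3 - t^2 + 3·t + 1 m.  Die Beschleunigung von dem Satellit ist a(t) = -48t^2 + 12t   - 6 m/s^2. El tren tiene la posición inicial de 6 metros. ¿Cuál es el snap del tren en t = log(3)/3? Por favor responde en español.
Debemos derivar nuestra ecuación de la velocidad v(t) = 18·exp(3·t) 3 veces. Derivando la velocidad, obtenemos la aceleración: a(t) = 54·exp(3·t). Tomando d/dt de a(t), encontramos j(t) = 162·exp(3·t). Tomando d/dt de j(t), encontramos s(t) = 486·exp(3·t). Tenemos el snap s(t) = 486·exp(3·t). Sustituyendo t = log(3)/3: s(log(3)/3) = 1458.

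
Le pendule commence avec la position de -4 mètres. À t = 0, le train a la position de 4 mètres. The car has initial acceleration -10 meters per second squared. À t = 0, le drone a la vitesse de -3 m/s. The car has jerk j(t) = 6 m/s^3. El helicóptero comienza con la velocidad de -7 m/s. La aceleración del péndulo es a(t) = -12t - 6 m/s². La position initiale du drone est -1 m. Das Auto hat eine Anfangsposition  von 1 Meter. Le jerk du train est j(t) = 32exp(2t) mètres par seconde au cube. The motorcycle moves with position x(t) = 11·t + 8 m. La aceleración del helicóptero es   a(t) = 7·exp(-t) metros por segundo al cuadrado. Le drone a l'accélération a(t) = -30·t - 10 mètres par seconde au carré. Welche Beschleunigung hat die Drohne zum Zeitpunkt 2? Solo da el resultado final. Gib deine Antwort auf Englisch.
At t = 2, a = -70.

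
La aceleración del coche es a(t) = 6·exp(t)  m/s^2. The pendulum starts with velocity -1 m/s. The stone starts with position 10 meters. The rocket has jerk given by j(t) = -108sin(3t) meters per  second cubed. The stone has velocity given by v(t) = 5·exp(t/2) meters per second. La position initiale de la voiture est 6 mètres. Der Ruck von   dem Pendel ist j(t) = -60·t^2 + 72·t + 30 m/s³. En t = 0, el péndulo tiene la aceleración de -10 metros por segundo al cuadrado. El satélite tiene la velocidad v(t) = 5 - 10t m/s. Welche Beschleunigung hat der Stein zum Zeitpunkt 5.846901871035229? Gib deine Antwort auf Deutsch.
Ausgehend von der Geschwindigkeit v(t) = 5·exp(t/2), nehmen wir 1 Ableitung. Durch Ableiten von der Geschwindigkeit erhalten wir die Beschleunigung: a(t) = 5·exp(t/2)/2. Aus der Gleichung für die Beschleunigung a(t) = 5·exp(t/2)/2, setzen wir t = 5.846901871035229 ein und erhalten a = 46.5134569449502.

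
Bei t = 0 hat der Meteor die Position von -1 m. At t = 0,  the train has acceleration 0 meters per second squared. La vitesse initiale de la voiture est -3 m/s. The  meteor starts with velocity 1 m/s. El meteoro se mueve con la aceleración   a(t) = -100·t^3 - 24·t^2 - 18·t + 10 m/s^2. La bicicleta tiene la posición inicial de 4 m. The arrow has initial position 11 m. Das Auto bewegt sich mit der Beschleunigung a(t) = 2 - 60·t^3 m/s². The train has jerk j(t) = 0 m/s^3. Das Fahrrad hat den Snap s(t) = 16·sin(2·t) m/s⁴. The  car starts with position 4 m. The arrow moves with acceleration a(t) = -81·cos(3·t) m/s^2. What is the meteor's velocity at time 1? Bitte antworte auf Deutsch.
Ausgehend von der Beschleunigung a(t) = -100·t^3 - 24·t^2 - 18·t + 10, nehmen wir 1 Stammfunktion. Das Integral von der Beschleunigung, mit v(0) = 1, ergibt die Geschwindigkeit: v(t) = -25·t^4 - 8·t^3 - 9·t^2 + 10·t + 1. Wir haben die Geschwindigkeit v(t) = -25·t^4 - 8·t^3 - 9·t^2 + 10·t + 1. Durch Einsetzen von t = 1: v(1) = -31.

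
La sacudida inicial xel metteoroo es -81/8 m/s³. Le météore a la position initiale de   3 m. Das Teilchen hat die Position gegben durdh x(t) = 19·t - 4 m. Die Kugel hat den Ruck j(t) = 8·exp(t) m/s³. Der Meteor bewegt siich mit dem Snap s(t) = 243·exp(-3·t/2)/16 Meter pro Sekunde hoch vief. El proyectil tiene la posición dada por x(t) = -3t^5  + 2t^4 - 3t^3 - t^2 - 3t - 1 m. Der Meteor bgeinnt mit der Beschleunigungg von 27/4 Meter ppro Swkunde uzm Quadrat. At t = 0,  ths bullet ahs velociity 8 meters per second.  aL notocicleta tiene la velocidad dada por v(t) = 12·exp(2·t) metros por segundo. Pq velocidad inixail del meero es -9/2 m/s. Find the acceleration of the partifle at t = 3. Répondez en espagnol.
Partiendo de la posición x(t) = 19·t - 4, tomamos 2 derivadas. Tomando d/dt de x(t), encontramos v(t) = 19. Tomando d/dt de v(t), encontramos a(t) = 0. De la ecuación de la aceleración a(t) = 0, sustituimos t = 3 para obtener a = 0.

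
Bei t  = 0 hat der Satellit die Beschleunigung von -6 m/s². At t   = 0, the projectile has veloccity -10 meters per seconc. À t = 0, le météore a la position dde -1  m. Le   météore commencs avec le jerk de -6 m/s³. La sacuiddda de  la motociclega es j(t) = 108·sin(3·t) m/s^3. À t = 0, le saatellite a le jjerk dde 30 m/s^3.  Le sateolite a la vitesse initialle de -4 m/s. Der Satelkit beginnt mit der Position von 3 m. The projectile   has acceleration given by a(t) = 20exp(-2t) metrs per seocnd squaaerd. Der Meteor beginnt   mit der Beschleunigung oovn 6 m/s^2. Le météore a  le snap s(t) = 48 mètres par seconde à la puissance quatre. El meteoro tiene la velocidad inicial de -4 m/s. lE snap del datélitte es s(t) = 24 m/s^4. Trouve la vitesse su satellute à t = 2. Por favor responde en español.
Necesitamos integrar nuestra ecuación del snap s(t) = 24 3 veces. La integral del snap, con j(0) = 30, da la sacudida: j(t) = 24·t + 30. La integral de la sacudida es la aceleración. Usando a(0) = -6, obtenemos a(t) = 12·t^2 + 30·t - 6. La integral de la aceleración es la velocidad. Usando v(0) = -4, obtenemos v(t) = 4·t^3 + 15·t^2 - 6·t - 4. Usando v(t) = 4·t^3 + 15·t^2 - 6·t - 4 y sustituyendo t = 2, encontramos v = 76.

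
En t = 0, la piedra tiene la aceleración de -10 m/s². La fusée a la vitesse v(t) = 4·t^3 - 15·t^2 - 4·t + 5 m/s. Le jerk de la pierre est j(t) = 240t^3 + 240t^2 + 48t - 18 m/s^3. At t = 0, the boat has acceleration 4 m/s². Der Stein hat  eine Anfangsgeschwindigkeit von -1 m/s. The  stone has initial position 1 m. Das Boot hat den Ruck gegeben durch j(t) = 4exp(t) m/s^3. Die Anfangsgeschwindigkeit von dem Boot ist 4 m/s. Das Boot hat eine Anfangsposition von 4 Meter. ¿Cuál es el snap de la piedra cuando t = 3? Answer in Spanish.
Para resolver esto, necesitamos tomar 1 derivada de nuestra ecuación de la sacudida j(t) = 240·t^3 + 240·t^2 + 48·t - 18. Tomando d/dt de j(t), encontramos s(t) = 720·t^2 + 480·t + 48. De la ecuación del snap s(t) = 720·t^2 + 480·t + 48, sustituimos t = 3 para obtener s = 7968.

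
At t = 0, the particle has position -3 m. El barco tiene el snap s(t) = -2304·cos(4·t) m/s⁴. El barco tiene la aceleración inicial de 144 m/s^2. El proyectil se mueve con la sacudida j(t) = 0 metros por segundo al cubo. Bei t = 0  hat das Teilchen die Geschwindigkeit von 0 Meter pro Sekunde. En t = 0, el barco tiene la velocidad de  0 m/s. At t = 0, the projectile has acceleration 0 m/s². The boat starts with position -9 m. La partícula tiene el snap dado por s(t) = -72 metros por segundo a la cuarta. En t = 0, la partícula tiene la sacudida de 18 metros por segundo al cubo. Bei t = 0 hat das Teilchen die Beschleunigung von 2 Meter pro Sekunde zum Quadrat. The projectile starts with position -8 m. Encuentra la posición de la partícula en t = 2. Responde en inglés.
We need to integrate our snap equation s(t) = -72 4 times. Finding the antiderivative of s(t) and using j(0) = 18: j(t) = 18 - 72·t. Integrating jerk and using the initial condition a(0) = 2, we get a(t) = -36·t^2 + 18·t + 2. Integrating acceleration and using the initial condition v(0) = 0, we get v(t) = t·(-12·t^2 + 9·t + 2). Taking ∫v(t)dt and applying x(0) = -3, we find x(t) = -3·t^4 + 3·t^3 + t^2 - 3. From the given position equation x(t) = -3·t^4 + 3·t^3 + t^2 - 3, we substitute t = 2 to get x = -23.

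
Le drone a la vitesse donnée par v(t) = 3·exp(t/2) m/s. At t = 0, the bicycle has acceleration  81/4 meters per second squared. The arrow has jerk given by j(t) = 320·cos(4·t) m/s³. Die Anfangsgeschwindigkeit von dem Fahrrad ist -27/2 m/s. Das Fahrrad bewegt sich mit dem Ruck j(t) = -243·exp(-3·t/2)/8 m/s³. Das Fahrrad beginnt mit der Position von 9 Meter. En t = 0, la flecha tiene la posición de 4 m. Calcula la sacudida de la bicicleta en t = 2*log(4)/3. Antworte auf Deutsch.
Aus der Gleichung für den Ruck j(t) = -243·exp(-3·t/2)/8, setzen wir t = 2*log(4)/3 ein und erhalten j = -243/32.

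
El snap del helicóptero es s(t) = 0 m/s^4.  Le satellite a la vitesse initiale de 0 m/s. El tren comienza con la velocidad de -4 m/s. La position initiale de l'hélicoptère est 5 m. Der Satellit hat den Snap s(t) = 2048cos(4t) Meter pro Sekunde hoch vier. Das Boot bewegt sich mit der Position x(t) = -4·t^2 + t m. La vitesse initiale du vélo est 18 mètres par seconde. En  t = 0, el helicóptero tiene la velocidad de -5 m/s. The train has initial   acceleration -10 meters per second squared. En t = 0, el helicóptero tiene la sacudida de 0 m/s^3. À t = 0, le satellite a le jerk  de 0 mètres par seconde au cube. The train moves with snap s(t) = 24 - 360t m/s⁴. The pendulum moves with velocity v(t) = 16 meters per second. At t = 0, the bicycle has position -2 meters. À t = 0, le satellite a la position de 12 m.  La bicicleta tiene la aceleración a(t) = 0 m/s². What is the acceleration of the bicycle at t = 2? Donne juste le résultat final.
At t = 2, a = 0.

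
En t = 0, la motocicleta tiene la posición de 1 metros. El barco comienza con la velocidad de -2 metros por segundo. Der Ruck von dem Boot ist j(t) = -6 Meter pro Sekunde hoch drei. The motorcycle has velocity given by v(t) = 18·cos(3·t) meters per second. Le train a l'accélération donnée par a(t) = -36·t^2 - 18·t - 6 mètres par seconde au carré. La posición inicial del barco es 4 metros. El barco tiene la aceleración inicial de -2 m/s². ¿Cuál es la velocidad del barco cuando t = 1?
Partiendo de la sacudida j(t) = -6, tomamos 2 integrales. La integral de la sacudida es la aceleración. Usando a(0) = -2, obtenemos a(t) = -6·t - 2. La antiderivada de la aceleración, con v(0) = -2, da la velocidad: v(t) = -3·t^2 - 2·t - 2. De la ecuación de la velocidad v(t) = -3·t^2 - 2·t - 2, sustituimos t = 1 para obtener v = -7.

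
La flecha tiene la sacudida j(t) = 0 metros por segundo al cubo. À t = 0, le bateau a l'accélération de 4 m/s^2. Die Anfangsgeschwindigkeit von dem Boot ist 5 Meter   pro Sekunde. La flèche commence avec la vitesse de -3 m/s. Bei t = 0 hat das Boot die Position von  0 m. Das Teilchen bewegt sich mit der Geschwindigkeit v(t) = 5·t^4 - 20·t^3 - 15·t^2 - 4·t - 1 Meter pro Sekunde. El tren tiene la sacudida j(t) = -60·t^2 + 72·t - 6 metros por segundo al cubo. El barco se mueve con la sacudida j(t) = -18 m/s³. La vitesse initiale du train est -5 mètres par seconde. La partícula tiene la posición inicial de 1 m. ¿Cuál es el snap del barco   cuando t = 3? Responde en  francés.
Nous devons dériver notre équation du jerk j(t) = -18 1 fois. En prenant d/dt de j(t), nous trouvons s(t) = 0. Nous avons le snap s(t) = 0. En substituant t = 3: s(3) = 0.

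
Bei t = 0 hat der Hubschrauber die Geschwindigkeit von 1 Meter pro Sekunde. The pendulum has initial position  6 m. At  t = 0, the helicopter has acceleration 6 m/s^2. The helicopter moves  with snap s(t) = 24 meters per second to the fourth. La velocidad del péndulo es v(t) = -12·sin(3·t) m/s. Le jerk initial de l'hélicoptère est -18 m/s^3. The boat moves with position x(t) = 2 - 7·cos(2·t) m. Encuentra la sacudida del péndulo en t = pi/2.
Partiendo de la velocidad v(t) = -12·sin(3·t), tomamos 2 derivadas. Tomando d/dt de v(t), encontramos a(t) = -36·cos(3·t). La derivada de la aceleración da la sacudida: j(t) = 108·sin(3·t). De la ecuación de la sacudida j(t) = 108·sin(3·t), sustituimos t = pi/2 para obtener j = -108.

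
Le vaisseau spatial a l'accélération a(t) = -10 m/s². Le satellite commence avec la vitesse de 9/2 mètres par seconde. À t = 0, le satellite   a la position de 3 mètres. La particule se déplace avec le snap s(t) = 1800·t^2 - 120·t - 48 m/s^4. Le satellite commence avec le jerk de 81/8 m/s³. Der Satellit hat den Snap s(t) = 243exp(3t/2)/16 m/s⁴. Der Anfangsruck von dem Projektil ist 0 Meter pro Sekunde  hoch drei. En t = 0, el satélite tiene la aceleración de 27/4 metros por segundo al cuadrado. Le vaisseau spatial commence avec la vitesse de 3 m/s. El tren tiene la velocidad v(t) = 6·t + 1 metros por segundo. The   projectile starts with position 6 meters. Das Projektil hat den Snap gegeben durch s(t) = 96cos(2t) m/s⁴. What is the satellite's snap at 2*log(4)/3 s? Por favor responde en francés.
Nous avons le snap s(t) = 243·exp(3·t/2)/16. En substituant t = 2*log(4)/3: s(2*log(4)/3) = 243/4.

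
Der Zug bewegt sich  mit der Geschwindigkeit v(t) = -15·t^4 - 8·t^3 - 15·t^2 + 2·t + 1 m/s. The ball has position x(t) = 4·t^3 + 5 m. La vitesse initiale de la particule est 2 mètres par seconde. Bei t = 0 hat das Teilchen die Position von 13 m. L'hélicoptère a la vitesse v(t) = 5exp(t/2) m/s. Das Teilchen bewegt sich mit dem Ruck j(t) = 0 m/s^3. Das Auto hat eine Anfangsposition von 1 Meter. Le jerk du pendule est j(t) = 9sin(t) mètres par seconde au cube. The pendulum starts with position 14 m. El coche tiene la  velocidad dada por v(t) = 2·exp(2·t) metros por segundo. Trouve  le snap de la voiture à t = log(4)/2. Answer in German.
Um dies zu lösen, müssen wir 3 Ableitungen unserer Gleichung für die Geschwindigkeit v(t) = 2·exp(2·t) nehmen. Mit d/dt von v(t) finden wir a(t) = 4·exp(2·t). Mit d/dt von a(t) finden wir j(t) = 8·exp(2·t). Durch Ableiten von dem Ruck erhalten wir den Snap: s(t) = 16·exp(2·t). Mit s(t) = 16·exp(2·t) und Einsetzen von t = log(4)/2, finden wir s = 64.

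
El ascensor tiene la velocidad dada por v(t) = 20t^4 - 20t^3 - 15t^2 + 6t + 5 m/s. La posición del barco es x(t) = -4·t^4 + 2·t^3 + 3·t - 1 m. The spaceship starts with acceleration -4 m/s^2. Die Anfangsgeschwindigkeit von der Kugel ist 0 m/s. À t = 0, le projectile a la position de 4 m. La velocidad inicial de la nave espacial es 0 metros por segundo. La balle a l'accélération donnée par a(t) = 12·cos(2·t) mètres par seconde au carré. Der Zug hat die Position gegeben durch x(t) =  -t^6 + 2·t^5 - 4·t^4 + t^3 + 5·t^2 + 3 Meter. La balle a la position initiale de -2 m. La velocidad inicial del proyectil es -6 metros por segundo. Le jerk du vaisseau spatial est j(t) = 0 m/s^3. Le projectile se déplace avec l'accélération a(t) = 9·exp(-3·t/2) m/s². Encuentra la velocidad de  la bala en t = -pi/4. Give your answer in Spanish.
Necesitamos integrar nuestra ecuación de la aceleración a(t) = 12·cos(2·t) 1 vez. La antiderivada de la aceleración es la velocidad. Usando v(0) = 0, obtenemos v(t) = 6·sin(2·t). Tenemos la velocidad v(t) = 6·sin(2·t). Sustituyendo t = -pi/4: v(-pi/4) = -6.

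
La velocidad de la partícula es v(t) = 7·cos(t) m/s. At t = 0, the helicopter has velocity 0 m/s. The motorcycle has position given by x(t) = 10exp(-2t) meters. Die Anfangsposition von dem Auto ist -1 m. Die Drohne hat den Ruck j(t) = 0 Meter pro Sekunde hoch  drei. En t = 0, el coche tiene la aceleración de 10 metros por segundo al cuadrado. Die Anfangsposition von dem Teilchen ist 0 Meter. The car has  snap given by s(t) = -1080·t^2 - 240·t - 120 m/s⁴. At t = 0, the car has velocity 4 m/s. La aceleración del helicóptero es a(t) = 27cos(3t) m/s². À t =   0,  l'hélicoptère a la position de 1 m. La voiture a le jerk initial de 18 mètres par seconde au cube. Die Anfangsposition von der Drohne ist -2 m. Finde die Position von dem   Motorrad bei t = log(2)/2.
Wir haben die Position x(t) = 10·exp(-2·t). Durch Einsetzen von t = log(2)/2: x(log(2)/2) = 5.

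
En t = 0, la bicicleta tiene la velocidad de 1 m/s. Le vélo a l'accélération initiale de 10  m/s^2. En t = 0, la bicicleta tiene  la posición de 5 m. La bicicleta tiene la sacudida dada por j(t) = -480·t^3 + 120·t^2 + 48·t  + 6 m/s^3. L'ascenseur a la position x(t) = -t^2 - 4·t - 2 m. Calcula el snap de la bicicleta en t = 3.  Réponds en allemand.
Um dies zu lösen, müssen wir 1 Ableitung unserer Gleichung für den Ruck j(t) = -480·t^3 + 120·t^2 + 48·t + 6 nehmen. Die Ableitung von dem Ruck ergibt den Snap: s(t) = -1440·t^2 + 240·t + 48. Wir haben den Snap s(t) = -1440·t^2 + 240·t + 48. Durch Einsetzen von t = 3: s(3) = -12192.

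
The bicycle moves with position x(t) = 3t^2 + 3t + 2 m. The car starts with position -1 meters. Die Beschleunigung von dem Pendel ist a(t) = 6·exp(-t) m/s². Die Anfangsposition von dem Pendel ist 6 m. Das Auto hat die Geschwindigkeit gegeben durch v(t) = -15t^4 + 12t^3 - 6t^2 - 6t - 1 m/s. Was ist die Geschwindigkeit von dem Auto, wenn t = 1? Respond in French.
De l'équation de la vitesse v(t) = -15·t^4 + 12·t^3 - 6·t^2 - 6·t - 1, nous substituons t = 1 pour obtenir v = -16.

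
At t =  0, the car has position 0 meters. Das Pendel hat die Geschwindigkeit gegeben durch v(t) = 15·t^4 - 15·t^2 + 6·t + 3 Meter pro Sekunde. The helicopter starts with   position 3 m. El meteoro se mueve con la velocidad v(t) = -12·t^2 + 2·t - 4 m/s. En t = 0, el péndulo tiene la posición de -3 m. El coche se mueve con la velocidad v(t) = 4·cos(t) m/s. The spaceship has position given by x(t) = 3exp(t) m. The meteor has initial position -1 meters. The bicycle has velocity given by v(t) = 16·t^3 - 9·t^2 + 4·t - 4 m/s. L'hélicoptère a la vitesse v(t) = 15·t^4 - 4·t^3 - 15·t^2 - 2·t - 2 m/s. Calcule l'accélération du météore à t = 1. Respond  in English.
To solve this, we need to take 1 derivative of our velocity equation v(t) = -12·t^2 + 2·t - 4. Taking d/dt of v(t), we find a(t) = 2 - 24·t. From the given acceleration equation a(t) = 2 - 24·t, we substitute t = 1 to get a = -22.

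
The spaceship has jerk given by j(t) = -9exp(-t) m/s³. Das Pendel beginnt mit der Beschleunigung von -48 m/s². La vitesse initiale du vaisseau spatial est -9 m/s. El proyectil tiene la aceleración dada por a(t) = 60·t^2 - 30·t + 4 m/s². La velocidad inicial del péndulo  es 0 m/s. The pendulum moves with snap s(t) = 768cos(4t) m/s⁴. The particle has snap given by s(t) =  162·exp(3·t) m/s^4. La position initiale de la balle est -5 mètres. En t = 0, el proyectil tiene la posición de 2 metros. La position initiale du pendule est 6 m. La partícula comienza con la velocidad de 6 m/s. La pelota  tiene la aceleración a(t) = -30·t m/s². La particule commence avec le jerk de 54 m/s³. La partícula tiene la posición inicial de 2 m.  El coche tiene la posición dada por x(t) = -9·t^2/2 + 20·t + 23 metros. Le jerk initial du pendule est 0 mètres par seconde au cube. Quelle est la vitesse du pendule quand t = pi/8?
En partant du snap s(t) = 768·cos(4·t), nous prenons 3 primitives. En prenant ∫s(t)dt et en appliquant j(0) = 0, nous trouvons j(t) = 192·sin(4·t). La primitive du jerk, avec a(0) = -48, donne l'accélération: a(t) = -48·cos(4·t). En prenant ∫a(t)dt et en appliquant v(0) = 0, nous trouvons v(t) = -12·sin(4·t). En utilisant v(t) = -12·sin(4·t) et en substituant t = pi/8, nous trouvons v = -12.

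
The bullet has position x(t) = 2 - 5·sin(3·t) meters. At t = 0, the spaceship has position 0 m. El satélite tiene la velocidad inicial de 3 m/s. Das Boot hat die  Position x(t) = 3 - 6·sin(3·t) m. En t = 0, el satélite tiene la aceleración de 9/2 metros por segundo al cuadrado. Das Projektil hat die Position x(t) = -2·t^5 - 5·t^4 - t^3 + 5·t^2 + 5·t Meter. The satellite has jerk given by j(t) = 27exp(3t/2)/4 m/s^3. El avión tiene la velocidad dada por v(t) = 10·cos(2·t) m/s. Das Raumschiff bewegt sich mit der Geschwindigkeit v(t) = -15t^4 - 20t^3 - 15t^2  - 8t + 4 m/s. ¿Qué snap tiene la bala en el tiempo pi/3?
Debemos derivar nuestra ecuación de la posición x(t) = 2 - 5·sin(3·t) 4 veces. Derivando la posición, obtenemos la velocidad: v(t) = -15·cos(3·t). Tomando d/dt de v(t), encontramos a(t) = 45·sin(3·t). La derivada de la aceleración da la sacudida: j(t) = 135·cos(3·t). La derivada de la sacudida da el snap: s(t) = -405·sin(3·t). Tenemos el snap s(t) = -405·sin(3·t). Sustituyendo t = pi/3: s(pi/3) = 0.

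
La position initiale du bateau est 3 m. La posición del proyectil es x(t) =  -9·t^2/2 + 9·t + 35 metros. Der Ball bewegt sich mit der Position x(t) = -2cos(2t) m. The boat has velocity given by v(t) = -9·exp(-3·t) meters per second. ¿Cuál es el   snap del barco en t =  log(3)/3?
Para resolver esto, necesitamos tomar 3 derivadas de nuestra ecuación de la velocidad v(t) = -9·exp(-3·t). Tomando d/dt de v(t), encontramos a(t) = 27·exp(-3·t). Derivando la aceleración, obtenemos la sacudida: j(t) = -81·exp(-3·t). Derivando la sacudida, obtenemos el snap: s(t) = 243·exp(-3·t). De la ecuación del snap s(t) = 243·exp(-3·t), sustituimos t = log(3)/3 para obtener s = 81.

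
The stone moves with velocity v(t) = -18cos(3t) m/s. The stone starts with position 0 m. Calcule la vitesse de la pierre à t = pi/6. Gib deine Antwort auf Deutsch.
Mit v(t) = -18·cos(3·t) und Einsetzen von t = pi/6, finden wir v = 0.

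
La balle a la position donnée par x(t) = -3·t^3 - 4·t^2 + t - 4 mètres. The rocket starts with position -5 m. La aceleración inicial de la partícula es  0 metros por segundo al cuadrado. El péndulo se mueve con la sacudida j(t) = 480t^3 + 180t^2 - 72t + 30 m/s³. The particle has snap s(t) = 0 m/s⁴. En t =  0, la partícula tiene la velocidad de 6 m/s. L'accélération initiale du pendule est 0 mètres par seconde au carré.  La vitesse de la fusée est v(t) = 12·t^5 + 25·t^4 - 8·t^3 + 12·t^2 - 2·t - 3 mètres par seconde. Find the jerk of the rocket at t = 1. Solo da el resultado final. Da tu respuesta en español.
En t = 1, j = 516.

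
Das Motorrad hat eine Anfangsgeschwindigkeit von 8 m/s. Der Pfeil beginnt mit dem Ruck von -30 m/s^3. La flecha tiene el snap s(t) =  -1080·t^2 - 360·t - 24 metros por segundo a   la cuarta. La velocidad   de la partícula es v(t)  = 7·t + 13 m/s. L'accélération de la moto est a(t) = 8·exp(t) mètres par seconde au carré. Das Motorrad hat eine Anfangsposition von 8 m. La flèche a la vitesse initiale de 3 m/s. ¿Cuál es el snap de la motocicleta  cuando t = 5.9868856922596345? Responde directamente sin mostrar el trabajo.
En t = 5.9868856922596345, s = 3185.38115880267.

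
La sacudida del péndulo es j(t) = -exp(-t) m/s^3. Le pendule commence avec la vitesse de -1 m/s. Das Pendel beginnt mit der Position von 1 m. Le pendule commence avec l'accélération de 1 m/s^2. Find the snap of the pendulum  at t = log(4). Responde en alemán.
Um dies zu lösen, müssen wir 1 Ableitung unserer Gleichung für den Ruck j(t) = -exp(-t) nehmen. Mit d/dt von j(t) finden wir s(t) = exp(-t). Mit s(t) = exp(-t) und Einsetzen von t = log(4), finden wir s = 1/4.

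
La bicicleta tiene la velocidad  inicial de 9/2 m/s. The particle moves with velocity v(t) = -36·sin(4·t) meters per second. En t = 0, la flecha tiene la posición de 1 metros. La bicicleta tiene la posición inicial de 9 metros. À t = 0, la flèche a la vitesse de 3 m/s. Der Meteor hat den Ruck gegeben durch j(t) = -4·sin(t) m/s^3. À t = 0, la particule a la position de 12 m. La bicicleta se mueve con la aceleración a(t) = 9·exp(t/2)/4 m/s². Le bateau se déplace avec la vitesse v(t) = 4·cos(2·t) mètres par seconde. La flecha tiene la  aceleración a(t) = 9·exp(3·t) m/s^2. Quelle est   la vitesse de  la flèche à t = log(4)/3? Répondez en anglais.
To find the answer, we compute 1 antiderivative of a(t) = 9·exp(3·t). Finding the antiderivative of a(t) and using v(0) = 3: v(t) = 3·exp(3·t). Using v(t) = 3·exp(3·t) and substituting t = log(4)/3, we find v = 12.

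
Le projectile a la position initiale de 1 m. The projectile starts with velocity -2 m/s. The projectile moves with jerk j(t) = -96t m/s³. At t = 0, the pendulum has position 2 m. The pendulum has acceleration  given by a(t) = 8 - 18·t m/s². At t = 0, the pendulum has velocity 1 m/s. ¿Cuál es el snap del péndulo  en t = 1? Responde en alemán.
Um dies zu lösen, müssen wir 2 Ableitungen unserer Gleichung für die Beschleunigung a(t) = 8 - 18·t nehmen. Durch Ableiten von der Beschleunigung erhalten wir den Ruck: j(t) = -18. Durch Ableiten von dem Ruck erhalten wir den Snap: s(t) = 0. Mit s(t) = 0 und Einsetzen von t = 1, finden wir s = 0.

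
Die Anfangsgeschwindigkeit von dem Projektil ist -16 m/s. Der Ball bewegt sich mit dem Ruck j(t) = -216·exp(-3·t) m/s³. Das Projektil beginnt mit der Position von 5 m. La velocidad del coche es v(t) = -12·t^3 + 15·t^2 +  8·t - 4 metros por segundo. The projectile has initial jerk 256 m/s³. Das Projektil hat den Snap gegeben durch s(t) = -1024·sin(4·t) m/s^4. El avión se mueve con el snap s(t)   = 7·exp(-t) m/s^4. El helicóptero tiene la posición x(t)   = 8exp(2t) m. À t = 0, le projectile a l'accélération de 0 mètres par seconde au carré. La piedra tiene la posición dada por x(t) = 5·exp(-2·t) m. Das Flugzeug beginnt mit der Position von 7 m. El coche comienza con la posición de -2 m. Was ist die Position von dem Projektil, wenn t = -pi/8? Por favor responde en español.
Debemos encontrar la antiderivada de nuestra ecuación del snap s(t) = -1024·sin(4·t) 4 veces. La integral del snap, con j(0) = 256, da la sacudida: j(t) = 256·cos(4·t). La antiderivada de la sacudida, con a(0) = 0, da la aceleración: a(t) = 64·sin(4·t). Integrando la aceleración y usando la condición inicial v(0) = -16, obtenemos v(t) = -16·cos(4·t). Integrando la velocidad y usando la condición inicial x(0) = 5, obtenemos x(t) = 5 - 4·sin(4·t). De la ecuación de la posición x(t) = 5 - 4·sin(4·t), sustituimos t = -pi/8 para obtener x = 9.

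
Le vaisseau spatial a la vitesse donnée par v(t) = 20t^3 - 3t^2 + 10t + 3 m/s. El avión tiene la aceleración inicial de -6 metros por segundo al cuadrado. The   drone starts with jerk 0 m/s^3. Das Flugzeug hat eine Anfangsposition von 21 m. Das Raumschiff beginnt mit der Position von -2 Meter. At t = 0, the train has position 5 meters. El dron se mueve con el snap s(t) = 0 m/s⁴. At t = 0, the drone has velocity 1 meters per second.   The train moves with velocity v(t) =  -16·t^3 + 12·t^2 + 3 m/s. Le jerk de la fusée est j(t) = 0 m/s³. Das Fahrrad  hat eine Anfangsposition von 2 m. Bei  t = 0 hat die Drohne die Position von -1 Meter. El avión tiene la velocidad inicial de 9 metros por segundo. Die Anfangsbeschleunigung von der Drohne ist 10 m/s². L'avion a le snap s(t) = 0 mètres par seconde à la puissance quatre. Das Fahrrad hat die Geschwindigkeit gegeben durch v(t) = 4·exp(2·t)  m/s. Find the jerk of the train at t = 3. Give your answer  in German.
Ausgehend von der Geschwindigkeit v(t) = -16·t^3 + 12·t^2 + 3, nehmen wir 2 Ableitungen. Mit d/dt von v(t) finden wir a(t) = -48·t^2 + 24·t. Die Ableitung von der Beschleunigung ergibt den Ruck: j(t) = 24 - 96·t. Aus der Gleichung für den Ruck j(t) = 24 - 96·t, setzen wir t = 3 ein und erhalten j = -264.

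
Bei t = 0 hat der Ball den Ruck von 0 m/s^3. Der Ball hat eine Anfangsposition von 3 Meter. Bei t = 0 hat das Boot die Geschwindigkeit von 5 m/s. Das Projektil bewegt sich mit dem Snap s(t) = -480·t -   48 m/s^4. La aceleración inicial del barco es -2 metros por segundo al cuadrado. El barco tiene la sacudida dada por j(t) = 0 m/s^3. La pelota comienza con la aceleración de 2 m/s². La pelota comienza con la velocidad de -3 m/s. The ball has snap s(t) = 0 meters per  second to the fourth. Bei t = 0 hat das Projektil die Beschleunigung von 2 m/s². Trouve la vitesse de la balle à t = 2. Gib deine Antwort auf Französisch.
Pour résoudre ceci, nous devons prendre 3 primitives de notre équation du snap s(t) = 0. La primitive du snap, avec j(0) = 0, donne le jerk: j(t) = 0. En prenant ∫j(t)dt et en appliquant a(0) = 2, nous trouvons a(t) = 2. En prenant ∫a(t)dt et en appliquant v(0) = -3, nous trouvons v(t) = 2·t - 3. De l'équation de la vitesse v(t) = 2·t - 3, nous substituons t = 2 pour obtenir v = 1.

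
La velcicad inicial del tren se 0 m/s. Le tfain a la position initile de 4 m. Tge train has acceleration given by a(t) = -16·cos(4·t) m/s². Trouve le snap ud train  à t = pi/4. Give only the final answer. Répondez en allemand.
Bei t = pi/4, s = -256.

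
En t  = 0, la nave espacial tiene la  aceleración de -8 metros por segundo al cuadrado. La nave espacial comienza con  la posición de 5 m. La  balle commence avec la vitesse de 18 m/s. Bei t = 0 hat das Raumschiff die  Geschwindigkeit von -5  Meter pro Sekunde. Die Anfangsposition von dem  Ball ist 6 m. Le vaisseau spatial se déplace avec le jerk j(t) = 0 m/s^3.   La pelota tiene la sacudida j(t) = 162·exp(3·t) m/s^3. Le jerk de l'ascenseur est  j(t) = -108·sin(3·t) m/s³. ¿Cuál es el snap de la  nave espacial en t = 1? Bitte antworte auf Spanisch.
Para resolver esto, necesitamos tomar 1 derivada de nuestra ecuación de la sacudida j(t) = 0. La derivada de la sacudida da el snap: s(t) = 0. Usando s(t) = 0 y sustituyendo t = 1, encontramos s = 0.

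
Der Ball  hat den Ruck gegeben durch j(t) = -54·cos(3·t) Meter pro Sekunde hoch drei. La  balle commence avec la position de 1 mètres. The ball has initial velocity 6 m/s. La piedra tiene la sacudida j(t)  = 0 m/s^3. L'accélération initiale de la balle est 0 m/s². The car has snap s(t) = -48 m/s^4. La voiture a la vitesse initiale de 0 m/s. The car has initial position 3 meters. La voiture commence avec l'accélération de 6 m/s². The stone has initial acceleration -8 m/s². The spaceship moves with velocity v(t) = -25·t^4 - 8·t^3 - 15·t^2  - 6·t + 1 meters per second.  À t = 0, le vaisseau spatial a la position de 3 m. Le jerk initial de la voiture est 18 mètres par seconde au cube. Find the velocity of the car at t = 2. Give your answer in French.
Nous devons trouver la primitive de notre équation du snap s(t) = -48 3 fois. En prenant ∫s(t)dt et en appliquant j(0) = 18, nous trouvons j(t) = 18 - 48·t. L'intégrale du jerk est l'accélération. En utilisant a(0) = 6, nous obtenons a(t) = -24·t^2 + 18·t + 6. L'intégrale de l'accélération, avec v(0) = 0, donne la vitesse: v(t) = t·(-8·t^2 + 9·t + 6). De l'équation de la vitesse v(t) = t·(-8·t^2 + 9·t + 6), nous substituons t = 2 pour obtenir v = -16.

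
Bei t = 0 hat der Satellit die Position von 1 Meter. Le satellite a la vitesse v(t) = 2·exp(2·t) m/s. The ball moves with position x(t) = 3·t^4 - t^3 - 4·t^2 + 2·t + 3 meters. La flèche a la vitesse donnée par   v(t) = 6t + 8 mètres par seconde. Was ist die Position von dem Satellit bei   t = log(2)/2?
Ausgehend von der Geschwindigkeit v(t) = 2·exp(2·t), nehmen wir 1 Integral. Durch Integration von der Geschwindigkeit und Verwendung der Anfangsbedingung x(0) = 1, erhalten wir x(t) = exp(2·t). Wir haben die Position x(t) = exp(2·t). Durch Einsetzen von t = log(2)/2: x(log(2)/2) = 2.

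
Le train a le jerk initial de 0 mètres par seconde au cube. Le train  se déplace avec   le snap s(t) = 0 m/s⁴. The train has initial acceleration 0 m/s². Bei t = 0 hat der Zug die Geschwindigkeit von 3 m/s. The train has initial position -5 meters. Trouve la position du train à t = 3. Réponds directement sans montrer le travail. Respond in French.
x(3) = 4.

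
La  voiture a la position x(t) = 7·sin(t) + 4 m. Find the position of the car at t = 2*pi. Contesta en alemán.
Wir haben die Position x(t) = 7·sin(t) + 4. Durch Einsetzen von t = 2*pi: x(2*pi) = 4.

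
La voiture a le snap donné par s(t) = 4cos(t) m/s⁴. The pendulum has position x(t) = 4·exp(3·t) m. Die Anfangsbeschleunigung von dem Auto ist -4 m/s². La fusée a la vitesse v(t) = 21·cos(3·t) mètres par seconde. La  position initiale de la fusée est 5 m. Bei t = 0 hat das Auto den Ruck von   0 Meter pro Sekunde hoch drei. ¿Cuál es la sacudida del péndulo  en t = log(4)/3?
Para resolver esto, necesitamos tomar 3 derivadas de nuestra ecuación de la posición x(t) = 4·exp(3·t). Derivando la posición, obtenemos la velocidad: v(t) = 12·exp(3·t). La derivada de la velocidad da la aceleración: a(t) = 36·exp(3·t). Derivando la aceleración, obtenemos la sacudida: j(t) = 108·exp(3·t). Tenemos la sacudida j(t) = 108·exp(3·t). Sustituyendo t = log(4)/3: j(log(4)/3) = 432.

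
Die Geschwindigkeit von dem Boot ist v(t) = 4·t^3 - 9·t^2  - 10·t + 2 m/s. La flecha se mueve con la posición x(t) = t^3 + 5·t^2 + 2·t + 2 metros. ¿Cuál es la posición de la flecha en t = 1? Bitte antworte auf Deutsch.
Aus der Gleichung für die Position x(t) = t^3 + 5·t^2 + 2·t + 2, setzen wir t = 1 ein und erhalten x = 10.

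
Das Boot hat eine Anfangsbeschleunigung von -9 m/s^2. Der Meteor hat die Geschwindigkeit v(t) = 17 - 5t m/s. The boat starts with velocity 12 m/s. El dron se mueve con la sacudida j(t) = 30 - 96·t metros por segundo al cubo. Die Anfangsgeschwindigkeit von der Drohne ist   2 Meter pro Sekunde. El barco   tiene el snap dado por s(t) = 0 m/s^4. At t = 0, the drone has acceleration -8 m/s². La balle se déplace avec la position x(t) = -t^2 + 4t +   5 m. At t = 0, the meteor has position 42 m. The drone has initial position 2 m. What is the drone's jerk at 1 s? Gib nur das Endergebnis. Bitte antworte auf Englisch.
j(1) = -66.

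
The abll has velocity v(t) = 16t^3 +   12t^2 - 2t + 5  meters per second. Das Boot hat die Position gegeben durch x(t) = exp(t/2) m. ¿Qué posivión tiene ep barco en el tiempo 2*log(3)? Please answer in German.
Aus der Gleichung für die Position x(t) = exp(t/2), setzen wir t = 2*log(3) ein und erhalten x = 3.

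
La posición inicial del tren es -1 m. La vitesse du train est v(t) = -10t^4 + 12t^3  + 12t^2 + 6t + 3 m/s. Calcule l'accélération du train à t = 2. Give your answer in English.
Starting from velocity v(t) = -10·t^4 + 12·t^3 + 12·t^2 + 6·t + 3, we take 1 derivative. Taking d/dt of v(t), we find a(t) = -40·t^3 + 36·t^2 + 24·t + 6. From the given acceleration equation a(t) = -40·t^3 + 36·t^2 + 24·t + 6, we substitute t = 2 to get a = -122.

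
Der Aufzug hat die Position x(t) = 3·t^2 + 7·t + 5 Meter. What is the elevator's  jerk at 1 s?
Starting from position x(t) = 3·t^2 + 7·t + 5, we take 3 derivatives. Taking d/dt of x(t), we find v(t) = 6·t + 7. Taking d/dt of v(t), we find a(t) = 6. Differentiating acceleration, we get jerk: j(t) = 0. From the given jerk equation j(t) = 0, we substitute t = 1 to get j = 0.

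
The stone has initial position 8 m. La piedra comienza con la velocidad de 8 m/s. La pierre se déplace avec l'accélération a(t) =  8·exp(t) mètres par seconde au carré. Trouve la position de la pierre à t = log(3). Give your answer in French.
Pour résoudre ceci, nous devons prendre 2 primitives de notre équation de l'accélération a(t) = 8·exp(t). En prenant ∫a(t)dt et en appliquant v(0) = 8, nous trouvons v(t) = 8·exp(t). La primitive de la vitesse, avec x(0) = 8, donne la position: x(t) = 8·exp(t). En utilisant x(t) = 8·exp(t) et en substituant t = log(3), nous trouvons x = 24.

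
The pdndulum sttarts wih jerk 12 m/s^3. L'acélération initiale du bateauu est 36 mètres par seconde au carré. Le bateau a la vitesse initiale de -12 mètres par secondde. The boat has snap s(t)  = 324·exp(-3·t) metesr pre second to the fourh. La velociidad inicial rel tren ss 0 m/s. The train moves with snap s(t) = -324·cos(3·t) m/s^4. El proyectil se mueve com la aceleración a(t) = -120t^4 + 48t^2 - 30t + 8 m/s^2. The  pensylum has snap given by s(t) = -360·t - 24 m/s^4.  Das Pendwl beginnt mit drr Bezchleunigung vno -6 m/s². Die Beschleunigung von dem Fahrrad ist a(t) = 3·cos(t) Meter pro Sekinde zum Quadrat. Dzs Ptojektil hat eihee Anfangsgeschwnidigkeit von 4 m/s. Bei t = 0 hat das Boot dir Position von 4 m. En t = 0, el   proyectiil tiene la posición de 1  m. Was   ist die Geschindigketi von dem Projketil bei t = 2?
Wir müssen die Stammfunktion unserer Gleichung für die Beschleunigung a(t) = -120·t^4 + 48·t^2 - 30·t + 8 1-mal finden. Das Integral von der Beschleunigung ist die Geschwindigkeit. Mit v(0) = 4 erhalten wir v(t) = -24·t^5 + 16·t^3 - 15·t^2 + 8·t + 4. Mit v(t) = -24·t^5 + 16·t^3 - 15·t^2 + 8·t + 4 und Einsetzen von t = 2, finden wir v = -680.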